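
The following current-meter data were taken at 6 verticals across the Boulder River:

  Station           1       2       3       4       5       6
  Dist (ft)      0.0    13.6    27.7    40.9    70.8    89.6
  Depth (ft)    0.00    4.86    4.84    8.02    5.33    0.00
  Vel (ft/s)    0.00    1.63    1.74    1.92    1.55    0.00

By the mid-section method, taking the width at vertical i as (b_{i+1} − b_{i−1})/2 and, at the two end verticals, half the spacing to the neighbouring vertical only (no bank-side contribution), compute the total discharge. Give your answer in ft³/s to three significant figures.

w_2 = (27.7 − 0.0)/2 = 13.85 ft; q_2 = 1.63 × 4.86 × 13.85 = 109.7 ft³/s
w_3 = (40.9 − 13.6)/2 = 13.65 ft; q_3 = 1.74 × 4.84 × 13.65 = 115.0 ft³/s
w_4 = (70.8 − 27.7)/2 = 21.55 ft; q_4 = 1.92 × 8.02 × 21.55 = 331.8 ft³/s
w_5 = (89.6 − 40.9)/2 = 24.35 ft; q_5 = 1.55 × 5.33 × 24.35 = 201.2 ft³/s
Stations 1, 6 contribute zero (depth or velocity is 0).
Q = Σ qᵢ = 757.7 ft³/s

758 ft³/s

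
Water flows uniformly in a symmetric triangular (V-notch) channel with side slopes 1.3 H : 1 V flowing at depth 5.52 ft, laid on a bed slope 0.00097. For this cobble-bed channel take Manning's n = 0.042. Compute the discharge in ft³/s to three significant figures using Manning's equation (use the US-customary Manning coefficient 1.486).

A = z·y² = 1.3×5.52² = 39.61 ft²
P = 2y√(1+z²) = 2×5.52×√(1+1.3²) = 18.11 ft
R = A/P = 39.61/18.11 = 2.188 ft
Q = (1.486/n)·A·R^(2/3)·S^(1/2) = (1.486/0.042) × 39.61 × 2.188^(2/3) × 0.00097^(1/2) = 73.56 ft³/s

73.6 ft³/s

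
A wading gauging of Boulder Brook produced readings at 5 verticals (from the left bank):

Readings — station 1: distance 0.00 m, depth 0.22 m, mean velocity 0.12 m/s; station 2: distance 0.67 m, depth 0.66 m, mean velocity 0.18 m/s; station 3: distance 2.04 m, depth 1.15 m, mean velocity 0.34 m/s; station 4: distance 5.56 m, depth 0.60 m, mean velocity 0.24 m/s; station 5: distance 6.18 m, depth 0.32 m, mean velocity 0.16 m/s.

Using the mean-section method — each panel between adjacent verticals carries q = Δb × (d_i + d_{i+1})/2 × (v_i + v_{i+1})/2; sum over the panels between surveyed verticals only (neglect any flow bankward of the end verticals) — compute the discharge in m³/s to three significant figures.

Panel 1-2: Δb = 0.67 m, d̄ = (0.22+0.66)/2 = 0.44, v̄ = (0.12+0.18)/2 = 0.15 → q = 0.67×0.44×0.15 = 0.04422 m³/s
Panel 2-3: Δb = 1.37 m, d̄ = (0.66+1.15)/2 = 0.905, v̄ = (0.18+0.34)/2 = 0.26 → q = 1.37×0.905×0.26 = 0.3224 m³/s
Panel 3-4: Δb = 3.52 m, d̄ = (1.15+0.60)/2 = 0.875, v̄ = (0.34+0.24)/2 = 0.29 → q = 3.52×0.875×0.29 = 0.8932 m³/s
Panel 4-5: Δb = 0.62 m, d̄ = (0.60+0.32)/2 = 0.46, v̄ = (0.24+0.16)/2 = 0.2 → q = 0.62×0.46×0.2 = 0.05704 m³/s
Q = Σ q = 1.317 m³/s

1.32 m³/s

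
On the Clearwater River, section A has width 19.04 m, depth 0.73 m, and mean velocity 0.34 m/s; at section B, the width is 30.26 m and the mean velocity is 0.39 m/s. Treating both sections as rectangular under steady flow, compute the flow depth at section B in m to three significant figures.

0.400 m

Q = A₁V₁ = (19.04×0.73) × 0.34 = 4.726 m³/s
d₂ = Q/(b₂ V₂) = 4.726/(30.26×0.39) = 0.4004 m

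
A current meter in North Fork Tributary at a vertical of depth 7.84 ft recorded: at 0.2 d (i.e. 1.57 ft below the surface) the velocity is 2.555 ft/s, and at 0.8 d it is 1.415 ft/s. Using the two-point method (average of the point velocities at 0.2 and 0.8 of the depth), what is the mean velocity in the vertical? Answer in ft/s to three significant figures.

1.99 ft/s

v̄ = (2.555 + 1.415) / 2 = 1.985 ft/s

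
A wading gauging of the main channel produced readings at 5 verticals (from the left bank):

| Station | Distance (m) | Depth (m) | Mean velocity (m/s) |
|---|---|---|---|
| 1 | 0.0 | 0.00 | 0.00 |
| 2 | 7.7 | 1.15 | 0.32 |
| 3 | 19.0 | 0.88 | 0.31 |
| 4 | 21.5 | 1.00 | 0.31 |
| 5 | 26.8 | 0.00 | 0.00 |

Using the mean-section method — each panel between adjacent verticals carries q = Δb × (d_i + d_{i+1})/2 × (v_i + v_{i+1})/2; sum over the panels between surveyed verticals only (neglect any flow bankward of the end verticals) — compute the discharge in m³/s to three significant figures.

5.46 m³/s

Panel 1-2: Δb = 7.7 m, d̄ = (0.00+1.15)/2 = 0.575, v̄ = (0.00+0.32)/2 = 0.16 → q = 7.7×0.575×0.16 = 0.7084 m³/s
Panel 2-3: Δb = 11.3 m, d̄ = (1.15+0.88)/2 = 1.015, v̄ = (0.32+0.31)/2 = 0.315 → q = 11.3×1.015×0.315 = 3.613 m³/s
Panel 3-4: Δb = 2.5 m, d̄ = (0.88+1.00)/2 = 0.94, v̄ = (0.31+0.31)/2 = 0.31 → q = 2.5×0.94×0.31 = 0.7285 m³/s
Panel 4-5: Δb = 5.3 m, d̄ = (1.00+0.00)/2 = 0.5, v̄ = (0.31+0.00)/2 = 0.155 → q = 5.3×0.5×0.155 = 0.4108 m³/s
Q = Σ q = 5.461 m³/s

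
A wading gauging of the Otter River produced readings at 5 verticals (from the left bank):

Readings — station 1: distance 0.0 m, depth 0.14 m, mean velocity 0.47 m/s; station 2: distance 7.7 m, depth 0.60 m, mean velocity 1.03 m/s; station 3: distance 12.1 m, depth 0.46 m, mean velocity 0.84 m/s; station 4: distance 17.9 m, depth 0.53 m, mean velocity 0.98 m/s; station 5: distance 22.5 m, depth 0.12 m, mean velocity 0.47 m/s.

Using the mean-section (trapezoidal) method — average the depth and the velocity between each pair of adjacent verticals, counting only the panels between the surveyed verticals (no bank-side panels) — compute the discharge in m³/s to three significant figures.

Panel 1-2: Δb = 7.7 m, d̄ = (0.14+0.60)/2 = 0.37, v̄ = (0.47+1.03)/2 = 0.75 → q = 7.7×0.37×0.75 = 2.137 m³/s
Panel 2-3: Δb = 4.4 m, d̄ = (0.60+0.46)/2 = 0.53, v̄ = (1.03+0.84)/2 = 0.935 → q = 4.4×0.53×0.935 = 2.180 m³/s
Panel 3-4: Δb = 5.8 m, d̄ = (0.46+0.53)/2 = 0.495, v̄ = (0.84+0.98)/2 = 0.91 → q = 5.8×0.495×0.91 = 2.613 m³/s
Panel 4-5: Δb = 4.6 m, d̄ = (0.53+0.12)/2 = 0.325, v̄ = (0.98+0.47)/2 = 0.725 → q = 4.6×0.325×0.725 = 1.084 m³/s
Q = Σ q = 8.014 m³/s

8.01 m³/s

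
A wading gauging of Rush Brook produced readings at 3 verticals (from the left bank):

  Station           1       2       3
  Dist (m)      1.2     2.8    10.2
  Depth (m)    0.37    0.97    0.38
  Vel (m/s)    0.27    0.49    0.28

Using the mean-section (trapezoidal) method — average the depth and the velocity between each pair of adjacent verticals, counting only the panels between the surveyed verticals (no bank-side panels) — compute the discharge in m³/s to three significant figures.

2.33 m³/s

Panel 1-2: Δb = 1.6 m, d̄ = (0.37+0.97)/2 = 0.67, v̄ = (0.27+0.49)/2 = 0.38 → q = 1.6×0.67×0.38 = 0.4074 m³/s
Panel 2-3: Δb = 7.4 m, d̄ = (0.97+0.38)/2 = 0.675, v̄ = (0.49+0.28)/2 = 0.385 → q = 7.4×0.675×0.385 = 1.923 m³/s
Q = Σ q = 2.330 m³/s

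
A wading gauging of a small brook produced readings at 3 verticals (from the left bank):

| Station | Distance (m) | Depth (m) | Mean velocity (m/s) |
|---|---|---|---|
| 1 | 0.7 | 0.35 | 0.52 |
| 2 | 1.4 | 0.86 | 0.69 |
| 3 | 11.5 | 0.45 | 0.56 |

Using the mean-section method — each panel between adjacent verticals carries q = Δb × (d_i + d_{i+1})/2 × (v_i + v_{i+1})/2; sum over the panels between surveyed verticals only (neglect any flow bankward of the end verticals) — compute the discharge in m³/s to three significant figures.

4.39 m³/s

Panel 1-2: Δb = 0.7 m, d̄ = (0.35+0.86)/2 = 0.605, v̄ = (0.52+0.69)/2 = 0.605 → q = 0.7×0.605×0.605 = 0.2562 m³/s
Panel 2-3: Δb = 10.1 m, d̄ = (0.86+0.45)/2 = 0.655, v̄ = (0.69+0.56)/2 = 0.625 → q = 10.1×0.655×0.625 = 4.135 m³/s
Q = Σ q = 4.391 m³/s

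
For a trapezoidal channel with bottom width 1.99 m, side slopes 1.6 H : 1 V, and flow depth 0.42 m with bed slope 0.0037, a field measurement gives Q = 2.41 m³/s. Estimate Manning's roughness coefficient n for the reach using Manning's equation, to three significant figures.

A = (b + z·y)·y = (1.99 + 1.6×0.42)×0.42 = 1.118 m²
P = b + 2y√(1+z²) = 1.99 + 2×0.42×√(1+1.6²) = 3.575 m
R = A/P = 1.118/3.575 = 0.3127 m
n = (1/Q)·A·R^(2/3)·S^(1/2) = (1/2.41) × 1.118 × 0.4607 × 0.06083 = 0.01300

0.0130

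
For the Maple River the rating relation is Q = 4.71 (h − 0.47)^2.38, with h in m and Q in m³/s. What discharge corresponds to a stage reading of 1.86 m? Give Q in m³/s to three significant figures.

Q = 4.71 × (1.86 − 0.47)^2.38 = 4.71 × 1.39^2.38 = 10.31 m³/s

10.3 m³/s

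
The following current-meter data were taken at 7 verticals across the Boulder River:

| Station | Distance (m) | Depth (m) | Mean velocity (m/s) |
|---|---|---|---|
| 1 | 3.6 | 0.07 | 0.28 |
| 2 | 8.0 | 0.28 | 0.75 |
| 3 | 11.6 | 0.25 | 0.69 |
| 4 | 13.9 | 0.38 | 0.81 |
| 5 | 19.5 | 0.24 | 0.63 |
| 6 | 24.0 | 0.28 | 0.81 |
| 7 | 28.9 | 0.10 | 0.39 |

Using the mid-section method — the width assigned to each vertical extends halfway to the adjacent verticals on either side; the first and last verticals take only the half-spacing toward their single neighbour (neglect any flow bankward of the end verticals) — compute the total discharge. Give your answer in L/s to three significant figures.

4530 L/s

w_1 = (8.0 − 3.6)/2 = 2.2 m; q_1 = 0.28 × 0.07 × 2.2 = 0.04312 m³/s
w_2 = (11.6 − 3.6)/2 = 4 m; q_2 = 0.75 × 0.28 × 4 = 0.8400 m³/s
w_3 = (13.9 − 8.0)/2 = 2.95 m; q_3 = 0.69 × 0.25 × 2.95 = 0.5089 m³/s
w_4 = (19.5 − 11.6)/2 = 3.95 m; q_4 = 0.81 × 0.38 × 3.95 = 1.216 m³/s
w_5 = (24.0 − 13.9)/2 = 5.05 m; q_5 = 0.63 × 0.24 × 5.05 = 0.7636 m³/s
w_6 = (28.9 − 19.5)/2 = 4.7 m; q_6 = 0.81 × 0.28 × 4.7 = 1.066 m³/s
w_7 = (28.9 − 24.0)/2 = 2.45 m; q_7 = 0.39 × 0.10 × 2.45 = 0.09555 m³/s
Q = Σ qᵢ = 4.533 m³/s
= 4.533 × 1000 = 4533 L/s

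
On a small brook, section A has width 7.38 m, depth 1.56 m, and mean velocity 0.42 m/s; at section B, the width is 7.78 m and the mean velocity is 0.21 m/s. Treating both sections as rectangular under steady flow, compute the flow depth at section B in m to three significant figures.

Q = A₁V₁ = (7.38×1.56) × 0.42 = 4.835 m³/s
d₂ = Q/(b₂ V₂) = 4.835/(7.78×0.21) = 2.960 m

2.96 m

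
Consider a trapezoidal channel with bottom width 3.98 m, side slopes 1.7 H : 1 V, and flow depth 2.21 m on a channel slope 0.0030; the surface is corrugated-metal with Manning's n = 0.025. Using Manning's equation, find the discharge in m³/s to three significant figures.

A = (b + z·y)·y = (3.98 + 1.7×2.21)×2.21 = 17.10 m²
P = b + 2y√(1+z²) = 3.98 + 2×2.21×√(1+1.7²) = 12.70 m
R = A/P = 17.10/12.70 = 1.347 m
Q = (1/n)·A·R^(2/3)·S^(1/2) = (1/0.025) × 17.10 × 1.347^(2/3) × 0.0030^(1/2) = 45.68 m³/s

45.7 m³/s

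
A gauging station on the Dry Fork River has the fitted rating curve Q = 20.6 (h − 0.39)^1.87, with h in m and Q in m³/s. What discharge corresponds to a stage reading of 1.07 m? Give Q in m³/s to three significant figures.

Q = 20.6 × (1.07 − 0.39)^1.87 = 20.6 × 0.68^1.87 = 10.02 m³/s

10.0 m³/s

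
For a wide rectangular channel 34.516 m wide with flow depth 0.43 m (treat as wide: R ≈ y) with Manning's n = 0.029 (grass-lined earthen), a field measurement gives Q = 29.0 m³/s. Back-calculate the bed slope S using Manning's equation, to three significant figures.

0.00989

A = b·y = 34.516 × 0.43 = 14.84 m²
Wide channel: R ≈ y = 0.43 m
S = (Q·n / (1·A·R^(2/3)))² = (29.0×0.029 / (1×14.84×0.5697))² = 0.009893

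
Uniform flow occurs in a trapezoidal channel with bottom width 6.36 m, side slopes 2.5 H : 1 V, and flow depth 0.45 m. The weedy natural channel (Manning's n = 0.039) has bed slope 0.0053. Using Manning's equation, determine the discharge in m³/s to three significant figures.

3.32 m³/s

A = (b + z·y)·y = (6.36 + 2.5×0.45)×0.45 = 3.368 m²
P = b + 2y√(1+z²) = 6.36 + 2×0.45×√(1+2.5²) = 8.783 m
R = A/P = 3.368/8.783 = 0.3835 m
Q = (1/n)·A·R^(2/3)·S^(1/2) = (1/0.039) × 3.368 × 0.3835^(2/3) × 0.0053^(1/2) = 3.319 m³/s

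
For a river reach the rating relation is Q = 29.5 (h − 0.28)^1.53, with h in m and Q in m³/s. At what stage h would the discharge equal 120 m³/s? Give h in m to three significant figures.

h − h₀ = (Q/C)^(1/b) = (120/29.5)^(1/1.53) = 2.502 m
h = 0.28 + 2.502 = 2.782 m

2.78 m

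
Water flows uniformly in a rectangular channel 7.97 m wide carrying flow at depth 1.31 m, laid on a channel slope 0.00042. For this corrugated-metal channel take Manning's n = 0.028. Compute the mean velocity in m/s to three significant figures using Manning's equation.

0.725 m/s

A = b·y = 7.97 × 1.31 = 10.44 m²
P = b + 2y = 7.97 + 2×1.31 = 10.59 m
R = A/P = 10.44/10.59 = 0.9859 m
Q = (1/n)·A·R^(2/3)·S^(1/2) = (1/0.028) × 10.44 × 0.9859^(2/3) × 0.00042^(1/2) = 7.570 m³/s
V = Q/A = 7.570/10.44 = 0.7250 m/s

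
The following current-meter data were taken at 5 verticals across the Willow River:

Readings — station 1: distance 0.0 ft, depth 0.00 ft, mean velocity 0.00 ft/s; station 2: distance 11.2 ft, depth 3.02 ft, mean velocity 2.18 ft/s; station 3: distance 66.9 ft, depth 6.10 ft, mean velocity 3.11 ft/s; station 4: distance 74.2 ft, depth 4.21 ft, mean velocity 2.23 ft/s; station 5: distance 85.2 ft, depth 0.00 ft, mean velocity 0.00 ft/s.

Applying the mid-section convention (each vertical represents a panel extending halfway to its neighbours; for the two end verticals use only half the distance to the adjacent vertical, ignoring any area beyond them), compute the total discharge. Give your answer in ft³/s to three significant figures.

904 ft³/s

w_2 = (66.9 − 0.0)/2 = 33.45 ft; q_2 = 2.18 × 3.02 × 33.45 = 220.2 ft³/s
w_3 = (74.2 − 11.2)/2 = 31.5 ft; q_3 = 3.11 × 6.10 × 31.5 = 597.6 ft³/s
w_4 = (85.2 − 66.9)/2 = 9.15 ft; q_4 = 2.23 × 4.21 × 9.15 = 85.90 ft³/s
Stations 1, 5 contribute zero (depth or velocity is 0).
Q = Σ qᵢ = 903.7 ft³/s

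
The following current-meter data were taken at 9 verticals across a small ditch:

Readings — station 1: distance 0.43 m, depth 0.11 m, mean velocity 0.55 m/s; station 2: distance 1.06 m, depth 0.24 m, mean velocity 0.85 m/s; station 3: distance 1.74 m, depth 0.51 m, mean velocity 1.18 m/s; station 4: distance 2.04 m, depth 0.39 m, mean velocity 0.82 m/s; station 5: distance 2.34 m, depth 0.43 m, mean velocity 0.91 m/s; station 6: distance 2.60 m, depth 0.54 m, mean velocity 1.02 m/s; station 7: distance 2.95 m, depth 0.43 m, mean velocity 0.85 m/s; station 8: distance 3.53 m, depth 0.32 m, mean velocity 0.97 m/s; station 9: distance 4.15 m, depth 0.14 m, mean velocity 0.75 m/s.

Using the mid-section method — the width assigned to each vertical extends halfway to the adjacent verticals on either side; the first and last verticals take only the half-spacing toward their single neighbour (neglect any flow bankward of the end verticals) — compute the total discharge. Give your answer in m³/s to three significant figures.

1.21 m³/s

w_1 = (1.06 − 0.43)/2 = 0.315 m; q_1 = 0.55 × 0.11 × 0.315 = 0.01906 m³/s
w_2 = (1.74 − 0.43)/2 = 0.655 m; q_2 = 0.85 × 0.24 × 0.655 = 0.1336 m³/s
w_3 = (2.04 − 1.06)/2 = 0.49 m; q_3 = 1.18 × 0.51 × 0.49 = 0.2949 m³/s
w_4 = (2.34 − 1.74)/2 = 0.3 m; q_4 = 0.82 × 0.39 × 0.3 = 0.09594 m³/s
w_5 = (2.60 − 2.04)/2 = 0.28 m; q_5 = 0.91 × 0.43 × 0.28 = 0.1096 m³/s
w_6 = (2.95 − 2.34)/2 = 0.305 m; q_6 = 1.02 × 0.54 × 0.305 = 0.1680 m³/s
w_7 = (3.53 − 2.60)/2 = 0.465 m; q_7 = 0.85 × 0.43 × 0.465 = 0.1700 m³/s
w_8 = (4.15 − 2.95)/2 = 0.6 m; q_8 = 0.97 × 0.32 × 0.6 = 0.1862 m³/s
w_9 = (4.15 − 3.53)/2 = 0.31 m; q_9 = 0.75 × 0.14 × 0.31 = 0.03255 m³/s
Q = Σ qᵢ = 1.210 m³/s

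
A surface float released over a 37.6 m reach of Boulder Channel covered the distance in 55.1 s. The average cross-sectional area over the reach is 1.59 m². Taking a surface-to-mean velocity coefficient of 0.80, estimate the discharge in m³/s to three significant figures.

v_surface = L / t̄ = 37.6 / 55.1 = 0.6824 m/s
v_mean = 0.80 × 0.6824 = 0.5459 m/s
Q = A × v_mean = 1.59 × 0.5459 = 0.8680 m³/s

0.868 m³/s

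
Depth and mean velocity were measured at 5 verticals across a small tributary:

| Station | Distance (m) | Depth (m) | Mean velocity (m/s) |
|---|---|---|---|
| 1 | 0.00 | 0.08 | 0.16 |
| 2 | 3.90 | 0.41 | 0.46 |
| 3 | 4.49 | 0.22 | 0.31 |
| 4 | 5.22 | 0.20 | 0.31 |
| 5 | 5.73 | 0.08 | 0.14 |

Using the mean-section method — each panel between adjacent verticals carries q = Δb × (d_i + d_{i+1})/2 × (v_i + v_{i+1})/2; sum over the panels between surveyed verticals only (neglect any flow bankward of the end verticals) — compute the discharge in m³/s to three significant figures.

Panel 1-2: Δb = 3.9 m, d̄ = (0.08+0.41)/2 = 0.245, v̄ = (0.16+0.46)/2 = 0.31 → q = 3.9×0.245×0.31 = 0.2962 m³/s
Panel 2-3: Δb = 0.59 m, d̄ = (0.41+0.22)/2 = 0.315, v̄ = (0.46+0.31)/2 = 0.385 → q = 0.59×0.315×0.385 = 0.07155 m³/s
Panel 3-4: Δb = 0.73 m, d̄ = (0.22+0.20)/2 = 0.21, v̄ = (0.31+0.31)/2 = 0.31 → q = 0.73×0.21×0.31 = 0.04752 m³/s
Panel 4-5: Δb = 0.51 m, d̄ = (0.20+0.08)/2 = 0.14, v̄ = (0.31+0.14)/2 = 0.225 → q = 0.51×0.14×0.225 = 0.01607 m³/s
Q = Σ q = 0.4313 m³/s

0.431 m³/s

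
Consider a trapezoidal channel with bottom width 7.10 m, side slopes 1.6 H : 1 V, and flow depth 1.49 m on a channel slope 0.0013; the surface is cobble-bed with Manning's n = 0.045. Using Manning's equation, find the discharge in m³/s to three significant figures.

12.1 m³/s

A = (b + z·y)·y = (7.10 + 1.6×1.49)×1.49 = 14.13 m²
P = b + 2y√(1+z²) = 7.10 + 2×1.49×√(1+1.6²) = 12.72 m
R = A/P = 14.13/12.72 = 1.111 m
Q = (1/n)·A·R^(2/3)·S^(1/2) = (1/0.045) × 14.13 × 1.111^(2/3) × 0.0013^(1/2) = 12.14 m³/s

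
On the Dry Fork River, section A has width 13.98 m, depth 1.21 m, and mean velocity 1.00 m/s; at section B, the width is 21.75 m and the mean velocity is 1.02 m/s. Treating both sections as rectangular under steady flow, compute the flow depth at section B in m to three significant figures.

0.762 m

Q = A₁V₁ = (13.98×1.21) × 1.00 = 16.92 m³/s
d₂ = Q/(b₂ V₂) = 16.92/(21.75×1.02) = 0.7625 m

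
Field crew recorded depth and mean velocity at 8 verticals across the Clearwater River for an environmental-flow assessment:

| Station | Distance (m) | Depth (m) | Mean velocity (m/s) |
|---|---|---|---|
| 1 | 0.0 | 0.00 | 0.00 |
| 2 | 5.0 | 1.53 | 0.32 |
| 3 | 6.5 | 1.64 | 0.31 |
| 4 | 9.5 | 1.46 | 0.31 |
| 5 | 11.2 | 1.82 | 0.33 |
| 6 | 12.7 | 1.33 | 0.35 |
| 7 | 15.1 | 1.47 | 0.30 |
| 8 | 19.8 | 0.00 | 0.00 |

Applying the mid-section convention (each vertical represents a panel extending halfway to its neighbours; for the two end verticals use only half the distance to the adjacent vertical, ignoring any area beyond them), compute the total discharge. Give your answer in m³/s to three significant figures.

7.23 m³/s

w_2 = (6.5 − 0.0)/2 = 3.25 m; q_2 = 0.32 × 1.53 × 3.25 = 1.591 m³/s
w_3 = (9.5 − 5.0)/2 = 2.25 m; q_3 = 0.31 × 1.64 × 2.25 = 1.144 m³/s
w_4 = (11.2 − 6.5)/2 = 2.35 m; q_4 = 0.31 × 1.46 × 2.35 = 1.064 m³/s
w_5 = (12.7 − 9.5)/2 = 1.6 m; q_5 = 0.33 × 1.82 × 1.6 = 0.9610 m³/s
w_6 = (15.1 − 11.2)/2 = 1.95 m; q_6 = 0.35 × 1.33 × 1.95 = 0.9077 m³/s
w_7 = (19.8 − 12.7)/2 = 3.55 m; q_7 = 0.30 × 1.47 × 3.55 = 1.566 m³/s
Stations 1, 8 contribute zero (depth or velocity is 0).
Q = Σ qᵢ = 7.233 m³/s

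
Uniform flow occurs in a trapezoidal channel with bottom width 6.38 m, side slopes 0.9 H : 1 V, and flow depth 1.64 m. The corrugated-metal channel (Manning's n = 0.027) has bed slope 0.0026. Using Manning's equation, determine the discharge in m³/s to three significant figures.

27.4 m³/s

A = (b + z·y)·y = (6.38 + 0.9×1.64)×1.64 = 12.88 m²
P = b + 2y√(1+z²) = 6.38 + 2×1.64×√(1+0.9²) = 10.79 m
R = A/P = 12.88/10.79 = 1.194 m
Q = (1/n)·A·R^(2/3)·S^(1/2) = (1/0.027) × 12.88 × 1.194^(2/3) × 0.0026^(1/2) = 27.38 m³/s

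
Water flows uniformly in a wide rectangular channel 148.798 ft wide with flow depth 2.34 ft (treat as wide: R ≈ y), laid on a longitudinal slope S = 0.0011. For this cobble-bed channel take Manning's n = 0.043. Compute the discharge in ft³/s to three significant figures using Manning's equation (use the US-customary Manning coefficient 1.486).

A = b·y = 148.798 × 2.34 = 348.2 ft²
Wide channel: R ≈ y = 2.34 ft
Q = (1.486/n)·A·R^(2/3)·S^(1/2) = (1.486/0.043) × 348.2 × 2.340^(2/3) × 0.0011^(1/2) = 703.4 ft³/s

703 ft³/s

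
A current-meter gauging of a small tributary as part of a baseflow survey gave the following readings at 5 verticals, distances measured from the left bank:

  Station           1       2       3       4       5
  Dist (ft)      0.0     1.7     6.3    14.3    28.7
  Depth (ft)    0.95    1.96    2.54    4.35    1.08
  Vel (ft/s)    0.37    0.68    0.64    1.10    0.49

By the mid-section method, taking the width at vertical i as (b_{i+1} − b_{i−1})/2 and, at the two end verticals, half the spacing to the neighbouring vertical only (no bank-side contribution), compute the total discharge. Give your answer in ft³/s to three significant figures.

w_1 = (1.7 − 0.0)/2 = 0.85 ft; q_1 = 0.37 × 0.95 × 0.85 = 0.2988 ft³/s
w_2 = (6.3 − 0.0)/2 = 3.15 ft; q_2 = 0.68 × 1.96 × 3.15 = 4.198 ft³/s
w_3 = (14.3 − 1.7)/2 = 6.3 ft; q_3 = 0.64 × 2.54 × 6.3 = 10.24 ft³/s
w_4 = (28.7 − 6.3)/2 = 11.2 ft; q_4 = 1.10 × 4.35 × 11.2 = 53.59 ft³/s
w_5 = (28.7 − 14.3)/2 = 7.2 ft; q_5 = 0.49 × 1.08 × 7.2 = 3.810 ft³/s
Q = Σ qᵢ = 72.14 ft³/s

72.1 ft³/s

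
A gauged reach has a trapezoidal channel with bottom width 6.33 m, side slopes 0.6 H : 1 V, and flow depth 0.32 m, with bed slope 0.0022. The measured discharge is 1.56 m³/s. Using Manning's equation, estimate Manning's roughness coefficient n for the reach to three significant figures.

A = (b + z·y)·y = (6.33 + 0.6×0.32)×0.32 = 2.087 m²
P = b + 2y√(1+z²) = 6.33 + 2×0.32×√(1+0.6²) = 7.076 m
R = A/P = 2.087/7.076 = 0.2949 m
n = (1/Q)·A·R^(2/3)·S^(1/2) = (1/1.56) × 2.087 × 0.4431 × 0.04690 = 0.02780

0.0278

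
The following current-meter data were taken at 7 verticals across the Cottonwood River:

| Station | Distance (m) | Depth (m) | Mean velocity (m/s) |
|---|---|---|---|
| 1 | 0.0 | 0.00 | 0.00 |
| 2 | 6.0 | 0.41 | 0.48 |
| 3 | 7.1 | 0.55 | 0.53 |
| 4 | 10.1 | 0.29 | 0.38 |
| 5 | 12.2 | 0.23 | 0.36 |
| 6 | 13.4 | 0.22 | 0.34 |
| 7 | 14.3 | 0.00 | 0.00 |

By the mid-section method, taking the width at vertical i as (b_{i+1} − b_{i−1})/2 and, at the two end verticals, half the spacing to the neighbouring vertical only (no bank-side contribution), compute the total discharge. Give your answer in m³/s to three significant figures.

1.79 m³/s

w_2 = (7.1 − 0.0)/2 = 3.55 m; q_2 = 0.48 × 0.41 × 3.55 = 0.6986 m³/s
w_3 = (10.1 − 6.0)/2 = 2.05 m; q_3 = 0.53 × 0.55 × 2.05 = 0.5976 m³/s
w_4 = (12.2 − 7.1)/2 = 2.55 m; q_4 = 0.38 × 0.29 × 2.55 = 0.2810 m³/s
w_5 = (13.4 − 10.1)/2 = 1.65 m; q_5 = 0.36 × 0.23 × 1.65 = 0.1366 m³/s
w_6 = (14.3 − 12.2)/2 = 1.05 m; q_6 = 0.34 × 0.22 × 1.05 = 0.07854 m³/s
Stations 1, 7 contribute zero (depth or velocity is 0).
Q = Σ qᵢ = 1.792 m³/s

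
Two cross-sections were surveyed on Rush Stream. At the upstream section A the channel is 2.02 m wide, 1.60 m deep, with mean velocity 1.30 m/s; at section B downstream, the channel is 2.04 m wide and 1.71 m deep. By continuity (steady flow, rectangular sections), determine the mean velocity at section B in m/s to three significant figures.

Q = A₁V₁ = (2.02×1.60) × 1.30 = 4.202 m³/s
A₂ = 2.04 × 1.71 = 3.488 m²
V₂ = Q/A₂ = 4.202/3.488 = 1.204 m/s

1.20 m/s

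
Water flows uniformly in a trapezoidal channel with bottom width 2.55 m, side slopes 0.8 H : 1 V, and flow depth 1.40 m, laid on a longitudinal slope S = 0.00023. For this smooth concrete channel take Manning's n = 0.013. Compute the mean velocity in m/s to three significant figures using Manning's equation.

A = (b + z·y)·y = (2.55 + 0.8×1.40)×1.40 = 5.138 m²
P = b + 2y√(1+z²) = 2.55 + 2×1.40×√(1+0.8²) = 6.136 m
R = A/P = 5.138/6.136 = 0.8374 m
Q = (1/n)·A·R^(2/3)·S^(1/2) = (1/0.013) × 5.138 × 0.8374^(2/3) × 0.00023^(1/2) = 5.325 m³/s
V = Q/A = 5.325/5.138 = 1.036 m/s

1.04 m/s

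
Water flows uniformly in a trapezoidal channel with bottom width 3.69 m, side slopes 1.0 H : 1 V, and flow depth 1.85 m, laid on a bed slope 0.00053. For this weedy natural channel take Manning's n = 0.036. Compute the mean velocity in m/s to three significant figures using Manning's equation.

A = (b + z·y)·y = (3.69 + 1.0×1.85)×1.85 = 10.25 m²
P = b + 2y√(1+z²) = 3.69 + 2×1.85×√(1+1.0²) = 8.923 m
R = A/P = 10.25/8.923 = 1.149 m
Q = (1/n)·A·R^(2/3)·S^(1/2) = (1/0.036) × 10.25 × 1.149^(2/3) × 0.00053^(1/2) = 7.189 m³/s
V = Q/A = 7.189/10.25 = 0.7014 m/s

0.701 m/s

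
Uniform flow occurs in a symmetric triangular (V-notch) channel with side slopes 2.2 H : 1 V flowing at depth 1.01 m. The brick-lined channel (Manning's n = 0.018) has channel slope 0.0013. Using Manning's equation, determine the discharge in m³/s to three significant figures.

2.68 m³/s

A = z·y² = 2.2×1.01² = 2.244 m²
P = 2y√(1+z²) = 2×1.01×√(1+2.2²) = 4.882 m
R = A/P = 2.244/4.882 = 0.4597 m
Q = (1/n)·A·R^(2/3)·S^(1/2) = (1/0.018) × 2.244 × 0.4597^(2/3) × 0.0013^(1/2) = 2.678 m³/s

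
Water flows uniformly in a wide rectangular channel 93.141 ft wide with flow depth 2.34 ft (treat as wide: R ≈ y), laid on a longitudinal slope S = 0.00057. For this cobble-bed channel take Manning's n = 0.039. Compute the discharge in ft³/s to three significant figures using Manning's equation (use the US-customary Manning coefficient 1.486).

A = b·y = 93.141 × 2.34 = 217.9 ft²
Wide channel: R ≈ y = 2.34 ft
Q = (1.486/n)·A·R^(2/3)·S^(1/2) = (1.486/0.039) × 217.9 × 2.340^(2/3) × 0.00057^(1/2) = 349.5 ft³/s

349 ft³/s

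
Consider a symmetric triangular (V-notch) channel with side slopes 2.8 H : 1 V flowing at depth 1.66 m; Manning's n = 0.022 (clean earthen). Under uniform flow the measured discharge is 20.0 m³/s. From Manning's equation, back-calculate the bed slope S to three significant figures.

0.00452

A = z·y² = 2.8×1.66² = 7.716 m²
P = 2y√(1+z²) = 2×1.66×√(1+2.8²) = 9.871 m
R = A/P = 7.716/9.871 = 0.7816 m
S = (Q·n / (1·A·R^(2/3)))² = (20.0×0.022 / (1×7.716×0.8485))² = 0.004517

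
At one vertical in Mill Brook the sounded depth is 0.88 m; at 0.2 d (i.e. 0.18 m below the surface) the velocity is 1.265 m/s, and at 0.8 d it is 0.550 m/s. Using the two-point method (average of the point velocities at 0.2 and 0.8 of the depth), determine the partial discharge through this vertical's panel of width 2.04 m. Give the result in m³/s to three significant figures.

v̄ = (1.265 + 0.550) / 2 = 0.9075 m/s
q = v̄ × d × w = 0.9075 × 0.88 × 2.04 = 1.629 m³/s

1.63 m³/s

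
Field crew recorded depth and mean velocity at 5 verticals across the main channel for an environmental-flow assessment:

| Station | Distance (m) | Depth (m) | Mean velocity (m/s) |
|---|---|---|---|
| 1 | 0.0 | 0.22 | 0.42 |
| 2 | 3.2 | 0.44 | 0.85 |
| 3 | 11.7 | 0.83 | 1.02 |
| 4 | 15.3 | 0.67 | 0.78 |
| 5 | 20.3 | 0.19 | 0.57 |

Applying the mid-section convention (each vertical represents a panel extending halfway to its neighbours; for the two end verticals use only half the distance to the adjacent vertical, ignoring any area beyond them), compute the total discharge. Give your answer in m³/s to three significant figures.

w_1 = (3.2 − 0.0)/2 = 1.6 m; q_1 = 0.42 × 0.22 × 1.6 = 0.1478 m³/s
w_2 = (11.7 − 0.0)/2 = 5.85 m; q_2 = 0.85 × 0.44 × 5.85 = 2.188 m³/s
w_3 = (15.3 − 3.2)/2 = 6.05 m; q_3 = 1.02 × 0.83 × 6.05 = 5.122 m³/s
w_4 = (20.3 − 11.7)/2 = 4.3 m; q_4 = 0.78 × 0.67 × 4.3 = 2.247 m³/s
w_5 = (20.3 − 15.3)/2 = 2.5 m; q_5 = 0.57 × 0.19 × 2.5 = 0.2708 m³/s
Q = Σ qᵢ = 9.976 m³/s

9.98 m³/s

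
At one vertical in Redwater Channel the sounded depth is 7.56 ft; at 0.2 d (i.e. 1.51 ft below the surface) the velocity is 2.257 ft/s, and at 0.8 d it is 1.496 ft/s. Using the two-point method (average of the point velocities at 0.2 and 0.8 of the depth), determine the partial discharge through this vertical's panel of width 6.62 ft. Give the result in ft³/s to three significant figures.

v̄ = (2.257 + 1.496) / 2 = 1.877 ft/s
q = v̄ × d × w = 1.877 × 7.56 × 6.62 = 93.91 ft³/s

93.9 ft³/s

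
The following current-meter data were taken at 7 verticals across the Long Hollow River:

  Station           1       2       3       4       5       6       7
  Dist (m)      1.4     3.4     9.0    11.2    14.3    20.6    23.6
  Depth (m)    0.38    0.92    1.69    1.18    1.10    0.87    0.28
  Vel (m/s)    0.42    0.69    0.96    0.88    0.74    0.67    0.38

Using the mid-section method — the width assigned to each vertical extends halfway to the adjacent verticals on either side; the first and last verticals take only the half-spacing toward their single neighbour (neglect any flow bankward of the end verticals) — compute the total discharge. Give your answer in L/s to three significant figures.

w_1 = (3.4 − 1.4)/2 = 1 m; q_1 = 0.42 × 0.38 × 1 = 0.1596 m³/s
w_2 = (9.0 − 1.4)/2 = 3.8 m; q_2 = 0.69 × 0.92 × 3.8 = 2.412 m³/s
w_3 = (11.2 − 3.4)/2 = 3.9 m; q_3 = 0.96 × 1.69 × 3.9 = 6.327 m³/s
w_4 = (14.3 − 9.0)/2 = 2.65 m; q_4 = 0.88 × 1.18 × 2.65 = 2.752 m³/s
w_5 = (20.6 − 11.2)/2 = 4.7 m; q_5 = 0.74 × 1.10 × 4.7 = 3.826 m³/s
w_6 = (23.6 − 14.3)/2 = 4.65 m; q_6 = 0.67 × 0.87 × 4.65 = 2.710 m³/s
w_7 = (23.6 − 20.6)/2 = 1.5 m; q_7 = 0.38 × 0.28 × 1.5 = 0.1596 m³/s
Q = Σ qᵢ = 18.35 m³/s
= 18.35 × 1000 = 18350 L/s

18300 L/s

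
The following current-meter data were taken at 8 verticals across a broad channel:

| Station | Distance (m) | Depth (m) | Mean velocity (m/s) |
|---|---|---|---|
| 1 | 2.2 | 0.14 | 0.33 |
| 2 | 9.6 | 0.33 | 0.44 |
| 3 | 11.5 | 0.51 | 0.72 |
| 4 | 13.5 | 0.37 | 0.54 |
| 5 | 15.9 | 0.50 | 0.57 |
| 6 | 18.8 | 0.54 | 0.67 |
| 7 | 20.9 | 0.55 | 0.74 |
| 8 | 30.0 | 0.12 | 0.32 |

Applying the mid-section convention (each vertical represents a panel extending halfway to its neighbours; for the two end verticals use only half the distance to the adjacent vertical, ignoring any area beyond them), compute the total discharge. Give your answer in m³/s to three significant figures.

w_1 = (9.6 − 2.2)/2 = 3.7 m; q_1 = 0.33 × 0.14 × 3.7 = 0.1709 m³/s
w_2 = (11.5 − 2.2)/2 = 4.65 m; q_2 = 0.44 × 0.33 × 4.65 = 0.6752 m³/s
w_3 = (13.5 − 9.6)/2 = 1.95 m; q_3 = 0.72 × 0.51 × 1.95 = 0.7160 m³/s
w_4 = (15.9 − 11.5)/2 = 2.2 m; q_4 = 0.54 × 0.37 × 2.2 = 0.4396 m³/s
w_5 = (18.8 − 13.5)/2 = 2.65 m; q_5 = 0.57 × 0.50 × 2.65 = 0.7553 m³/s
w_6 = (20.9 − 15.9)/2 = 2.5 m; q_6 = 0.67 × 0.54 × 2.5 = 0.9045 m³/s
w_7 = (30.0 − 18.8)/2 = 5.6 m; q_7 = 0.74 × 0.55 × 5.6 = 2.279 m³/s
w_8 = (30.0 − 20.9)/2 = 4.55 m; q_8 = 0.32 × 0.12 × 4.55 = 0.1747 m³/s
Q = Σ qᵢ = 6.115 m³/s

6.12 m³/s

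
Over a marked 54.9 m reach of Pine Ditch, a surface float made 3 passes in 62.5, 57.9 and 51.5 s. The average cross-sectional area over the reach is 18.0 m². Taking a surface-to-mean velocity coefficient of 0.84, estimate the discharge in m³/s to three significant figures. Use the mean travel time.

14.5 m³/s

t̄ = (62.5 + 57.9 + 51.5) / 3 = 57.3 s
v_surface = L / t̄ = 54.9 / 57.3 = 0.9581 m/s
v_mean = 0.84 × 0.9581 = 0.8048 m/s
Q = A × v_mean = 18.0 × 0.8048 = 14.49 m³/s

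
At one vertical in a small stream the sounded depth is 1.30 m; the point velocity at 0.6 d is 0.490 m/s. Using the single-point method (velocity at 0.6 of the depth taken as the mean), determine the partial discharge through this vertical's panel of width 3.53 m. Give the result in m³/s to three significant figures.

2.25 m³/s

v̄ = v₀.₆ = 0.490 m/s
q = v̄ × d × w = 0.4900 × 1.30 × 3.53 = 2.249 m³/s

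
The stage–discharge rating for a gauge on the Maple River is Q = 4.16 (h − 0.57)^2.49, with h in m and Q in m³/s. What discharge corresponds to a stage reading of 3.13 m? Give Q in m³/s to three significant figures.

Q = 4.16 × (3.13 − 0.57)^2.49 = 4.16 × 2.56^2.49 = 43.21 m³/s

43.2 m³/s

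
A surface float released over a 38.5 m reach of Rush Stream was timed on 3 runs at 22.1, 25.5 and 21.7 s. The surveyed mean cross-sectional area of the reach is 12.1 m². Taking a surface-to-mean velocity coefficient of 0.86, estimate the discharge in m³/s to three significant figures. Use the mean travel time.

17.3 m³/s

t̄ = (22.1 + 25.5 + 21.7) / 3 = 23.1 s
v_surface = L / t̄ = 38.5 / 23.1 = 1.667 m/s
v_mean = 0.86 × 1.667 = 1.433 m/s
Q = A × v_mean = 12.1 × 1.433 = 17.34 m³/s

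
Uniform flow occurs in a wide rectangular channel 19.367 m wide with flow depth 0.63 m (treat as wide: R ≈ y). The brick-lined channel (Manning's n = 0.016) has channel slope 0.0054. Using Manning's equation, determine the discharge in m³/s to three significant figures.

A = b·y = 19.367 × 0.63 = 12.20 m²
Wide channel: R ≈ y = 0.63 m
Q = (1/n)·A·R^(2/3)·S^(1/2) = (1/0.016) × 12.20 × 0.6300^(2/3) × 0.0054^(1/2) = 41.18 m³/s

41.2 m³/s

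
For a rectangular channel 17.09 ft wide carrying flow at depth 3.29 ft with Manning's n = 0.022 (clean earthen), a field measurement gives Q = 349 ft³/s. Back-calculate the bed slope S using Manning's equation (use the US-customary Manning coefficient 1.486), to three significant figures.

A = b·y = 17.09 × 3.29 = 56.23 ft²
P = b + 2y = 17.09 + 2×3.29 = 23.67 ft
R = A/P = 56.23/23.67 = 2.375 ft
S = (Q·n / (1.486·A·R^(2/3)))² = (349×0.022 / (1.486×56.23×1.780))² = 0.002664

0.00266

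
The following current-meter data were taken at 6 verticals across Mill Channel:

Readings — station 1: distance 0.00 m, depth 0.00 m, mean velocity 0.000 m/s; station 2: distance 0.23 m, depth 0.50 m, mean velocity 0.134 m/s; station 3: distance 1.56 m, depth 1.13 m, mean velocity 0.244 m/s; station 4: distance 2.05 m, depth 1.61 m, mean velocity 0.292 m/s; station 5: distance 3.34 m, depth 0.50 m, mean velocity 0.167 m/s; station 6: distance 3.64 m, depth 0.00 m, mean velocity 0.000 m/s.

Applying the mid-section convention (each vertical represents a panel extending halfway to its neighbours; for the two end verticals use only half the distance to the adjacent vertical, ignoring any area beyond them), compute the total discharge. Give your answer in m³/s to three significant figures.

w_2 = (1.56 − 0.00)/2 = 0.78 m; q_2 = 0.134 × 0.50 × 0.78 = 0.05226 m³/s
w_3 = (2.05 − 0.23)/2 = 0.91 m; q_3 = 0.244 × 1.13 × 0.91 = 0.2509 m³/s
w_4 = (3.34 − 1.56)/2 = 0.89 m; q_4 = 0.292 × 1.61 × 0.89 = 0.4184 m³/s
w_5 = (3.64 − 2.05)/2 = 0.795 m; q_5 = 0.167 × 0.50 × 0.795 = 0.06638 m³/s
Stations 1, 6 contribute zero (depth or velocity is 0).
Q = Σ qᵢ = 0.7880 m³/s

0.788 m³/s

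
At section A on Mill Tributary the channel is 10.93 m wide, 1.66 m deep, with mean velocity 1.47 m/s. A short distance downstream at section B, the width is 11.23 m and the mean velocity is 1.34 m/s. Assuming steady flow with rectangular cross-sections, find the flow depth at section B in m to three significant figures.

1.77 m

Q = A₁V₁ = (10.93×1.66) × 1.47 = 26.67 m³/s
d₂ = Q/(b₂ V₂) = 26.67/(11.23×1.34) = 1.772 m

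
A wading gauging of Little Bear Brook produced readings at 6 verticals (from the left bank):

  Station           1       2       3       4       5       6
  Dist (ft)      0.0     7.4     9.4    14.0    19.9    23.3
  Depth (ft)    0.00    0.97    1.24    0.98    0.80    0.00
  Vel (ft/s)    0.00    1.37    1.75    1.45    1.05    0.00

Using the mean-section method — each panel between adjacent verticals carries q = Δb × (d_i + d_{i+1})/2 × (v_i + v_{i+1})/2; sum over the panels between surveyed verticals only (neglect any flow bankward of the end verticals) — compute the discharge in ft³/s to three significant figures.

21.4 ft³/s

Panel 1-2: Δb = 7.4 ft, d̄ = (0.00+0.97)/2 = 0.485, v̄ = (0.00+1.37)/2 = 0.685 → q = 7.4×0.485×0.685 = 2.458 ft³/s
Panel 2-3: Δb = 2 ft, d̄ = (0.97+1.24)/2 = 1.105, v̄ = (1.37+1.75)/2 = 1.56 → q = 2×1.105×1.56 = 3.448 ft³/s
Panel 3-4: Δb = 4.6 ft, d̄ = (1.24+0.98)/2 = 1.11, v̄ = (1.75+1.45)/2 = 1.6 → q = 4.6×1.11×1.6 = 8.170 ft³/s
Panel 4-5: Δb = 5.9 ft, d̄ = (0.98+0.80)/2 = 0.89, v̄ = (1.45+1.05)/2 = 1.25 → q = 5.9×0.89×1.25 = 6.564 ft³/s
Panel 5-6: Δb = 3.4 ft, d̄ = (0.80+0.00)/2 = 0.4, v̄ = (1.05+0.00)/2 = 0.525 → q = 3.4×0.4×0.525 = 0.7140 ft³/s
Q = Σ q = 21.35 ft³/s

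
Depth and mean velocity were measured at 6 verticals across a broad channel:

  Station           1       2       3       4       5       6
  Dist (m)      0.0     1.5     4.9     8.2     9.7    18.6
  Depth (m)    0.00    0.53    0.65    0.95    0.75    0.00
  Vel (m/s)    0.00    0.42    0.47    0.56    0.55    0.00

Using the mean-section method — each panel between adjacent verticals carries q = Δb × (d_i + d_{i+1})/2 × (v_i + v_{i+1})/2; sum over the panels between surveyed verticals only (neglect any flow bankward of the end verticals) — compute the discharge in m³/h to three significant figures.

14300 m³/h

Panel 1-2: Δb = 1.5 m, d̄ = (0.00+0.53)/2 = 0.265, v̄ = (0.00+0.42)/2 = 0.21 → q = 1.5×0.265×0.21 = 0.08348 m³/s
Panel 2-3: Δb = 3.4 m, d̄ = (0.53+0.65)/2 = 0.59, v̄ = (0.42+0.47)/2 = 0.445 → q = 3.4×0.59×0.445 = 0.8927 m³/s
Panel 3-4: Δb = 3.3 m, d̄ = (0.65+0.95)/2 = 0.8, v̄ = (0.47+0.56)/2 = 0.515 → q = 3.3×0.8×0.515 = 1.360 m³/s
Panel 4-5: Δb = 1.5 m, d̄ = (0.95+0.75)/2 = 0.85, v̄ = (0.56+0.55)/2 = 0.555 → q = 1.5×0.85×0.555 = 0.7076 m³/s
Panel 5-6: Δb = 8.9 m, d̄ = (0.75+0.00)/2 = 0.375, v̄ = (0.55+0.00)/2 = 0.275 → q = 8.9×0.375×0.275 = 0.9178 m³/s
Q = Σ q = 3.961 m³/s
= 3.961 × 3600 = 14260 m³/h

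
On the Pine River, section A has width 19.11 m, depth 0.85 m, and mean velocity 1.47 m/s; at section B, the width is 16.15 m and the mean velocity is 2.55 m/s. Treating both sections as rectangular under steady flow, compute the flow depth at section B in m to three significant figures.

Q = A₁V₁ = (19.11×0.85) × 1.47 = 23.88 m³/s
d₂ = Q/(b₂ V₂) = 23.88/(16.15×2.55) = 0.5798 m

0.580 m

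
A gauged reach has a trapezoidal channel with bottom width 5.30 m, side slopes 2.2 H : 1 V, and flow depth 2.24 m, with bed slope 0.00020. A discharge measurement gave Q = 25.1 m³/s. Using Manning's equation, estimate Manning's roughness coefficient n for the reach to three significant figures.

0.0163

A = (b + z·y)·y = (5.30 + 2.2×2.24)×2.24 = 22.91 m²
P = b + 2y√(1+z²) = 5.30 + 2×2.24×√(1+2.2²) = 16.13 m
R = A/P = 22.91/16.13 = 1.421 m
n = (1/Q)·A·R^(2/3)·S^(1/2) = (1/25.1) × 22.91 × 1.264 × 0.01414 = 0.01631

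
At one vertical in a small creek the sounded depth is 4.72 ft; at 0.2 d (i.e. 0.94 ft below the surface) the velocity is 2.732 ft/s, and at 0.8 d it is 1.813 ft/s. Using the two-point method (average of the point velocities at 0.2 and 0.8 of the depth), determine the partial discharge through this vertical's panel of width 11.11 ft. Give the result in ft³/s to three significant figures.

v̄ = (2.732 + 1.813) / 2 = 2.273 ft/s
q = v̄ × d × w = 2.273 × 4.72 × 11.11 = 119.2 ft³/s

119 ft³/s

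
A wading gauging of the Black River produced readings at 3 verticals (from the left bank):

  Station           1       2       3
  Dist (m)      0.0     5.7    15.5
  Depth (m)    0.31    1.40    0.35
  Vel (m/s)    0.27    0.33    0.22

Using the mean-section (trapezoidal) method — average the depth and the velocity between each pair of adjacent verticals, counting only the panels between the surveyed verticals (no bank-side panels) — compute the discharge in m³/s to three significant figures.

3.82 m³/s

Panel 1-2: Δb = 5.7 m, d̄ = (0.31+1.40)/2 = 0.855, v̄ = (0.27+0.33)/2 = 0.3 → q = 5.7×0.855×0.3 = 1.462 m³/s
Panel 2-3: Δb = 9.8 m, d̄ = (1.40+0.35)/2 = 0.875, v̄ = (0.33+0.22)/2 = 0.275 → q = 9.8×0.875×0.275 = 2.358 m³/s
Q = Σ q = 3.820 m³/s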